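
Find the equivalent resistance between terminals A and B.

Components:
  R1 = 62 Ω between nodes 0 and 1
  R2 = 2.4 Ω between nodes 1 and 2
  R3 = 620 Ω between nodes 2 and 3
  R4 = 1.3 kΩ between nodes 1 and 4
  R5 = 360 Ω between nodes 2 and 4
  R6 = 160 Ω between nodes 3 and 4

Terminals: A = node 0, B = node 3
The network is not a plain series/parallel combination. Inject a 1 A test current into terminal A (node 0) and return it from terminal B (node 3); then R_eq = V_A / (1 A).
Nodal analysis, taking node 3 as the 0 V reference.
Current source I_test pushes 1 A into node 0 and draws it out of node 3.
KCL at each unknown node (sum of currents leaving = 0; resistances in Ω):
  Node 0: (V_0 - V_1)/62 - 1 = 0
  Node 1: (V_1 - V_0)/62 + (V_1 - V_2)/2.4 + (V_1 - V_4)/1300 = 0
  Node 2: (V_2 - V_1)/2.4 + (V_2 - 0)/620 + (V_2 - V_4)/360 = 0
  Node 4: (V_4 - V_1)/1300 + (V_4 - V_2)/360 + (V_4 - 0)/160 = 0
Collecting terms (coefficients in siemens):
  0.01613·V_0 - 0.01613·V_1 = 1
  0.4336·V_1 - 0.01613·V_0 - 0.4167·V_2 - 0.0007692·V_4 = 0
  0.4211·V_2 - 0.4167·V_1 - 0.002778·V_4 = 0
  0.009797·V_4 - 0.0007692·V_1 - 0.002778·V_2 = 0
Solving these 4 simultaneous equations (Gaussian elimination) gives:
  V_0 = 321.8 V, V_1 = 259.8 V, V_2 = 257.8 V, V_4 = 93.48 V
R_eq = V_0 / 1 A = 321.8 Ω

Final answer: 321.8 Ω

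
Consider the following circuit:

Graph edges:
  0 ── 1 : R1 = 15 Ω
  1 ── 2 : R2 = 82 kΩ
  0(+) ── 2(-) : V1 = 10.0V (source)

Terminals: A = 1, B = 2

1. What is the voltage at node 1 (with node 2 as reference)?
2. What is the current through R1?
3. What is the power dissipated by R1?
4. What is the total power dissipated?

Nodal analysis, taking node 2 as the 0 V reference.
Source V1 fixes V_0 = 10 V.
KCL at each unknown node (sum of currents leaving = 0; resistances in Ω):
  Node 1: (V_1 - 10)/15 + (V_1 - 0)/82000 = 0
Collecting terms: 0.06668 × V_1 = 0.6667  =>  V_1 = 9.998 V
Part 1:
  Read off the nodal solution: V_1 = 9.998 V
Part 2:
  I_R1 = (V_0 - V_1)/R1 = (10 - 9.998)/15 = 0.0001219 A
  Magnitude: I_R1 = 0.0001219 A
Part 3:
  I_R1 = (V_0 - V_1)/R1 = (10 - 9.998)/15 = 0.0001219 A
  P_R1 = I_R1² × R1 = (0.0001219)² × 15 = 0.000000223 W
Part 4:
  Power in each resistor, P = (ΔV)²/R:
    P_R1 = (10 - 9.998)²/15 = 0.000000223 W
    P_R2 = (9.998 - 0)²/82000 = 0.001219 W
  P_total = P_R1 + P_R2 = 0.001219 W

Final answers:
1. V_1 = 9.998 V
2. I_R1 = 0.0001219 A
3. P_R1 = 2.23e-07 W
4. P_total = 0.001219 W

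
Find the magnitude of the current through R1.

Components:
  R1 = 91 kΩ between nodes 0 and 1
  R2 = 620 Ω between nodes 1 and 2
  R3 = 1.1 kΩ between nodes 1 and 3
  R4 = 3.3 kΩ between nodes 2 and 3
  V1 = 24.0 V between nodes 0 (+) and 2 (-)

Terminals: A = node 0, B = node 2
Nodal analysis, taking node 2 as the 0 V reference.
Source V1 fixes V_0 = 24 V.
KCL at each unknown node (sum of currents leaving = 0; resistances in Ω):
  Node 1: (V_1 - 24)/91000 + (V_1 - 0)/620 + (V_1 - V_3)/1100 = 0
  Node 3: (V_3 - V_1)/1100 + (V_3 - 0)/3300 = 0
Collecting terms (coefficients in siemens):
  0.002533·V_1 - 0.0009091·V_3 = 0.0002637
  0.001212·V_3 - 0.0009091·V_1 = 0
Determinant D = (0.002533)(0.001212) - (-0.0009091)(-0.0009091) = 0.000002244
V_1 = [(0.0002637)(0.001212) - (-0.0009091)(0)]/D = 0.1425 V
V_3 = [(0.002533)(0) - (0.0002637)(-0.0009091)]/D = 0.1069 V
I_R1 = (V_0 - V_1)/R1 = (24 - 0.1425)/91000 = 0.0002622 A
|I_R1| = 0.0002622 A

Final answer: |I_R1| = 0.0002622 A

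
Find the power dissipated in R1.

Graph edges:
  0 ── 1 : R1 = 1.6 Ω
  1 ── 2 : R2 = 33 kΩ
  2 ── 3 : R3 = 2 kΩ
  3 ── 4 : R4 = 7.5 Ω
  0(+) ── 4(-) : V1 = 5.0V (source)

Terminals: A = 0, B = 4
Nodal analysis, taking node 4 as the 0 V reference.
Source V1 fixes V_0 = 5 V.
KCL at each unknown node (sum of currents leaving = 0; resistances in Ω):
  Node 1: (V_1 - 5)/1.6 + (V_1 - V_2)/33000 = 0
  Node 2: (V_2 - V_1)/33000 + (V_2 - V_3)/2000 = 0
  Node 3: (V_3 - V_2)/2000 + (V_3 - 0)/7.5 = 0
Collecting terms (coefficients in siemens):
  0.625·V_1 - 0.0000303·V_2 = 3.125
  0.0005303·V_2 - 0.0000303·V_1 - 0.0005·V_3 = 0
  0.1338·V_3 - 0.0005·V_2 = 0
Solving these 3 simultaneous equations (Gaussian elimination) gives:
  V_1 = 5 V, V_2 = 0.2867 V, V_3 = 0.001071 V
I_R1 = (V_0 - V_1)/R1 = (5 - 5)/1.6 = 0.0001428 A
P_R1 = I_R1² × R1 = (0.0001428)² × 1.6 = 0.00000003264 W

Final answer: 3.264e-08 W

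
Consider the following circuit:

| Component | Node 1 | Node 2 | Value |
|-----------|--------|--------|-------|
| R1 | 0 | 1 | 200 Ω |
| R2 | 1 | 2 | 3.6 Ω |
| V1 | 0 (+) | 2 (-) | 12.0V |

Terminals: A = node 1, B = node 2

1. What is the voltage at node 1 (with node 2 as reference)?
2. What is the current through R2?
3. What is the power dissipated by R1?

Nodal analysis, taking node 2 as the 0 V reference.
Source V1 fixes V_0 = 12 V.
KCL at each unknown node (sum of currents leaving = 0; resistances in Ω):
  Node 1: (V_1 - 12)/200 + (V_1 - 0)/3.6 = 0
Collecting terms: 0.2828 × V_1 = 0.06  =>  V_1 = 0.2122 V
Part 1:
  Read off the nodal solution: V_1 = 0.2122 V
Part 2:
  I_R2 = (V_1 - V_2)/R2 = (0.2122 - 0)/3.6 = 0.05894 A
  Magnitude: I_R2 = 0.05894 A
Part 3:
  I_R1 = (V_0 - V_1)/R1 = (12 - 0.2122)/200 = 0.05894 A
  P_R1 = I_R1² × R1 = (0.05894)² × 200 = 0.6948 W

Final answers:
1. V_1 = 0.2122 V
2. I_R2 = 0.05894 A
3. P_R1 = 0.6948 W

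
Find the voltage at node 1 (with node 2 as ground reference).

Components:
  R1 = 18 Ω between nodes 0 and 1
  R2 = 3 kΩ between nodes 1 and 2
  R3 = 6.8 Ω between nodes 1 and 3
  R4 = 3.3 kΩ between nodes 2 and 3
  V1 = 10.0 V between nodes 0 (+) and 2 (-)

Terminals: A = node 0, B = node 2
Nodal analysis, taking node 2 as the 0 V reference.
Source V1 fixes V_0 = 10 V.
KCL at each unknown node (sum of currents leaving = 0; resistances in Ω):
  Node 1: (V_1 - 10)/18 + (V_1 - 0)/3000 + (V_1 - V_3)/6.8 = 0
  Node 3: (V_3 - V_1)/6.8 + (V_3 - 0)/3300 = 0
Collecting terms (coefficients in siemens):
  0.2029·V_1 - 0.1471·V_3 = 0.5556
  0.1474·V_3 - 0.1471·V_1 = 0
Determinant D = (0.2029)(0.1474) - (-0.1471)(-0.1471) = 0.00828
V_1 = [(0.5556)(0.1474) - (-0.1471)(0)]/D = 9.887 V
V_3 = [(0.2029)(0) - (0.5556)(-0.1471)]/D = 9.867 V
The requested potential is V_1 = 9.887 V.

Final answer: V_1 = 9.887 V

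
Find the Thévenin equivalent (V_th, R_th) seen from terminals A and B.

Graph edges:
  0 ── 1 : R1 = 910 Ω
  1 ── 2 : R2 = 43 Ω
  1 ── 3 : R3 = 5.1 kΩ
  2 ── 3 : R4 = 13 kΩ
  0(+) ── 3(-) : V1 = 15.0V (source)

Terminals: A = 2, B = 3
Step 1 — V_th is the open-circuit voltage V_A - V_B (nothing connected across the terminals).
Nodal analysis, taking node 3 as the 0 V reference.
Source V1 fixes V_0 = 15 V.
KCL at each unknown node (sum of currents leaving = 0; resistances in Ω):
  Node 1: (V_1 - 15)/910 + (V_1 - V_2)/43 + (V_1 - 0)/5100 = 0
  Node 2: (V_2 - V_1)/43 + (V_2 - 0)/13000 = 0
Collecting terms (coefficients in siemens):
  0.02455·V_1 - 0.02326·V_2 = 0.01648
  0.02333·V_2 - 0.02326·V_1 = 0
Determinant D = (0.02455)(0.02333) - (-0.02326)(-0.02326) = 0.000032
V_1 = [(0.01648)(0.02333) - (-0.02326)(0)]/D = 12.02 V
V_2 = [(0.02455)(0) - (0.01648)(-0.02326)]/D = 11.98 V
V_th = V_2 - V_3 = 11.98 - 0 = 11.98 V
Step 2 — R_th: zero the source — replace V1 by a short circuit (node 3 merges into node 0) — and find the resistance seen between A (node 2) and B (node 0).
Reduce the network between node 2 (A) and node 0 (B) by series/parallel combination:
  Rp1 = R1 ‖ R3 (parallel, both between nodes 0 and 1) = 1/(1/910 + 1/5100) = 772.2 Ω
  Rs1 = R2 + Rp1 (series, joined only at node 1) = 43 + 772.2 = 815.2 Ω
  Rp2 = R4 ‖ Rs1 (parallel, both between nodes 0 and 2) = 1/(1/13000 + 1/815.2) = 767.1 Ω
R_th = 767.1 Ω

Final answer: V_th = 11.98 V, R_th = 767.1 Ω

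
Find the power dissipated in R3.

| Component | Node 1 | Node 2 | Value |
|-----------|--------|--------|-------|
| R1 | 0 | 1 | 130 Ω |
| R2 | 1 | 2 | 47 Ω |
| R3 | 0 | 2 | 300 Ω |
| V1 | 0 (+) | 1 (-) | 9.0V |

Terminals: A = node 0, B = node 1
Nodal analysis, taking node 1 as the 0 V reference.
Source V1 fixes V_0 = 9 V.
KCL at each unknown node (sum of currents leaving = 0; resistances in Ω):
  Node 2: (V_2 - 0)/47 + (V_2 - 9)/300 = 0
Collecting terms: 0.02461 × V_2 = 0.03  =>  V_2 = 1.219 V
I_R3 = (V_0 - V_2)/R3 = (9 - 1.219)/300 = 0.02594 A
P_R3 = I_R3² × R3 = (0.02594)² × 300 = 0.2018 W

Final answer: 0.2018 W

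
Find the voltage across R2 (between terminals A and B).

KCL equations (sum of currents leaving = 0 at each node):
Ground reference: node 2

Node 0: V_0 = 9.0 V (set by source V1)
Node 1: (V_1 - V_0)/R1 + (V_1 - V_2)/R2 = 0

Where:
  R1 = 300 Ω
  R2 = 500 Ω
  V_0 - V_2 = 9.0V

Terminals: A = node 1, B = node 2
R1 and R2 are in series across V1 (node 0 → node 1 → node 2), and the output A–B is taken across R2, so this is a voltage divider.
Series current: I = V1/(R1 + R2) = 9/(300 + 500) = 9/800 = 0.01125 A
V_R2 = I × R2 = V1 × R2/(R1 + R2) = 9 × 500/800 = 5.625 V

Final answer: 5.625 V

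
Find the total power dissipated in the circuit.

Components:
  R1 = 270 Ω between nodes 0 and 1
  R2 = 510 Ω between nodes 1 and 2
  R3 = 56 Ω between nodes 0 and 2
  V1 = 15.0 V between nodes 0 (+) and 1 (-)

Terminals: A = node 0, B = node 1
Nodal analysis, taking node 1 as the 0 V reference.
Source V1 fixes V_0 = 15 V.
KCL at each unknown node (sum of currents leaving = 0; resistances in Ω):
  Node 2: (V_2 - 0)/510 + (V_2 - 15)/56 = 0
Collecting terms: 0.01982 × V_2 = 0.2679  =>  V_2 = 13.52 V
Power in each resistor, P = (ΔV)²/R:
  P_R1 = (15 - 0)²/270 = 0.8333 W
  P_R2 = (0 - 13.52)²/510 = 0.3582 W
  P_R3 = (15 - 13.52)²/56 = 0.03933 W
P_total = P_R1 + P_R2 + P_R3 = 1.231 W

Final answer: 1.231 W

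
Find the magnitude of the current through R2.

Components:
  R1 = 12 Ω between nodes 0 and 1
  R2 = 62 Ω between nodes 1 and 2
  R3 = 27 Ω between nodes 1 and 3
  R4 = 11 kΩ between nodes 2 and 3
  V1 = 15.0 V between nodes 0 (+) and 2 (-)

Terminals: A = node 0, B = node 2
Nodal analysis, taking node 2 as the 0 V reference.
Source V1 fixes V_0 = 15 V.
KCL at each unknown node (sum of currents leaving = 0; resistances in Ω):
  Node 1: (V_1 - 15)/12 + (V_1 - 0)/62 + (V_1 - V_3)/27 = 0
  Node 3: (V_3 - V_1)/27 + (V_3 - 0)/11000 = 0
Collecting terms (coefficients in siemens):
  0.1365·V_1 - 0.03704·V_3 = 1.25
  0.03713·V_3 - 0.03704·V_1 = 0
Determinant D = (0.1365)(0.03713) - (-0.03704)(-0.03704) = 0.003696
V_1 = [(1.25)(0.03713) - (-0.03704)(0)]/D = 12.56 V
V_3 = [(0.1365)(0) - (1.25)(-0.03704)]/D = 12.53 V
I_R2 = (V_1 - V_2)/R2 = (12.56 - 0)/62 = 0.2025 A
|I_R2| = 0.2025 A

Final answer: |I_R2| = 0.2025 A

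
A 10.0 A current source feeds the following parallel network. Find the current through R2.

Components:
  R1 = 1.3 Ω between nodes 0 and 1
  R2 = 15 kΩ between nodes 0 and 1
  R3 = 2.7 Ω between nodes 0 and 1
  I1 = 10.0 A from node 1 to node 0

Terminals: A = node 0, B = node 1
All resistors sit directly between nodes 0 and 1, so they are in parallel and share one voltage V; the full source current 10 A splits among them.
1/R_par = 1/1.3 + 1/15000 + 1/2.7 = 1.14 S  =>  R_par = 0.8774 Ω
V = I × R_par = 10 × 0.8774 = 8.774 V
I_R2 = V/R2 = 8.774/15000 = 0.000585 A

Final answer: 0.000585 A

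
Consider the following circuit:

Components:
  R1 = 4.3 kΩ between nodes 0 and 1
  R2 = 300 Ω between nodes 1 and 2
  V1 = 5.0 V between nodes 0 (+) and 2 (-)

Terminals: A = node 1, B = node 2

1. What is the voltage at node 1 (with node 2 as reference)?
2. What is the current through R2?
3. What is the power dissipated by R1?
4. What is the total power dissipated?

Nodal analysis, taking node 2 as the 0 V reference.
Source V1 fixes V_0 = 5 V.
KCL at each unknown node (sum of currents leaving = 0; resistances in Ω):
  Node 1: (V_1 - 5)/4300 + (V_1 - 0)/300 = 0
Collecting terms: 0.003566 × V_1 = 0.001163  =>  V_1 = 0.3261 V
Part 1:
  Read off the nodal solution: V_1 = 0.3261 V
Part 2:
  I_R2 = (V_1 - V_2)/R2 = (0.3261 - 0)/300 = 0.001087 A
  Magnitude: I_R2 = 0.001087 A
Part 3:
  I_R1 = (V_0 - V_1)/R1 = (5 - 0.3261)/4300 = 0.001087 A
  P_R1 = I_R1² × R1 = (0.001087)² × 4300 = 0.00508 W
Part 4:
  Power in each resistor, P = (ΔV)²/R:
    P_R1 = (5 - 0.3261)²/4300 = 0.00508 W
    P_R2 = (0.3261 - 0)²/300 = 0.0003544 W
  P_total = P_R1 + P_R2 = 0.005435 W

Final answers:
1. V_1 = 0.3261 V
2. I_R2 = 0.001087 A
3. P_R1 = 0.00508 W
4. P_total = 0.005435 W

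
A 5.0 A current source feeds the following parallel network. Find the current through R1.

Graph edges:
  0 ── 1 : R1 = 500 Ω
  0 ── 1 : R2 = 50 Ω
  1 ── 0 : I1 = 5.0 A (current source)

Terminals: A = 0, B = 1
All resistors sit directly between nodes 0 and 1, so they are in parallel and share one voltage V; the full source current 5 A splits among them.
1/R_par = 1/500 + 1/50 = 0.022 S  =>  R_par = 45.45 Ω
V = I × R_par = 5 × 45.45 = 227.3 V
I_R1 = V/R1 = 227.3/500 = 0.4545 A

Final answer: 0.4545 A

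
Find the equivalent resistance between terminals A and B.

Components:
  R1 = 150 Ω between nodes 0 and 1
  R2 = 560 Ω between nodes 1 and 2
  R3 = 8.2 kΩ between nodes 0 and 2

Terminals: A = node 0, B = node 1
Reduce the network between node 0 (A) and node 1 (B) by series/parallel combination:
  Rs1 = R3 + R2 (series, joined only at node 2) = 8200 + 560 = 8760 Ω
  Rp1 = R1 ‖ Rs1 (parallel, both between nodes 0 and 1) = 1/(1/150 + 1/8760) = 147.5 Ω
R_eq = 147.5 Ω

Final answer: 147.5 Ω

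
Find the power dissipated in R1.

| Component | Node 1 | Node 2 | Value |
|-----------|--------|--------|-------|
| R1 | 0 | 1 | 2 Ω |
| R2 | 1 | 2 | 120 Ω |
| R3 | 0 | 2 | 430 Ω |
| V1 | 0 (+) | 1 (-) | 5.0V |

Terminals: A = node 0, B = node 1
Nodal analysis, taking node 1 as the 0 V reference.
Source V1 fixes V_0 = 5 V.
KCL at each unknown node (sum of currents leaving = 0; resistances in Ω):
  Node 2: (V_2 - 0)/120 + (V_2 - 5)/430 = 0
Collecting terms: 0.01066 × V_2 = 0.01163  =>  V_2 = 1.091 V
I_R1 = (V_0 - V_1)/R1 = (5 - 0)/2 = 2.5 A
P_R1 = I_R1² × R1 = (2.5)² × 2 = 12.5 W

Final answer: 12.5 W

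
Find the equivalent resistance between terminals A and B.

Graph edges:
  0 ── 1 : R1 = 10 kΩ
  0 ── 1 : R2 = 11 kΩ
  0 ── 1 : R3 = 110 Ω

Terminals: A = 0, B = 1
Reduce the network between node 0 (A) and node 1 (B) by series/parallel combination:
  Rp1 = R1 ‖ R2 ‖ R3 (parallel, all between nodes 0 and 1) = 1/(1/10000 + 1/11000 + 1/110) = 107.7 Ω
R_eq = 107.7 Ω

Final answer: 107.7 Ω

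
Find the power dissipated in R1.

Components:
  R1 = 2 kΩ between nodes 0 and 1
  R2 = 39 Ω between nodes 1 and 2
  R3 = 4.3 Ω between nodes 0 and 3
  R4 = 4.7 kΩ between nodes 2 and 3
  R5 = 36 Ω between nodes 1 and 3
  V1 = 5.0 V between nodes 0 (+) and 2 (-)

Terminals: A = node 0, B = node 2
Nodal analysis, taking node 2 as the 0 V reference.
Source V1 fixes V_0 = 5 V.
KCL at each unknown node (sum of currents leaving = 0; resistances in Ω):
  Node 1: (V_1 - 5)/2000 + (V_1 - 0)/39 + (V_1 - V_3)/36 = 0
  Node 3: (V_3 - 5)/4.3 + (V_3 - 0)/4700 + (V_3 - V_1)/36 = 0
Collecting terms (coefficients in siemens):
  0.05392·V_1 - 0.02778·V_3 = 0.0025
  0.2605·V_3 - 0.02778·V_1 = 1.163
Determinant D = (0.05392)(0.2605) - (-0.02778)(-0.02778) = 0.01328
V_1 = [(0.0025)(0.2605) - (-0.02778)(1.163)]/D = 2.482 V
V_3 = [(0.05392)(1.163) - (0.0025)(-0.02778)]/D = 4.727 V
I_R1 = (V_0 - V_1)/R1 = (5 - 2.482)/2000 = 0.001259 A
P_R1 = I_R1² × R1 = (0.001259)² × 2000 = 0.003171 W

Final answer: 0.003171 W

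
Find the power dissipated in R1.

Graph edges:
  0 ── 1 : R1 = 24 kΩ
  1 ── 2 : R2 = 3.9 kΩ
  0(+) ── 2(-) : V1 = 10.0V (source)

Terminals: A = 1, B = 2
Nodal analysis, taking node 2 as the 0 V reference.
Source V1 fixes V_0 = 10 V.
KCL at each unknown node (sum of currents leaving = 0; resistances in Ω):
  Node 1: (V_1 - 10)/24000 + (V_1 - 0)/3900 = 0
Collecting terms: 0.0002981 × V_1 = 0.0004167  =>  V_1 = 1.398 V
I_R1 = (V_0 - V_1)/R1 = (10 - 1.398)/24000 = 0.0003584 A
P_R1 = I_R1² × R1 = (0.0003584)² × 24000 = 0.003083 W

Final answer: 0.003083 W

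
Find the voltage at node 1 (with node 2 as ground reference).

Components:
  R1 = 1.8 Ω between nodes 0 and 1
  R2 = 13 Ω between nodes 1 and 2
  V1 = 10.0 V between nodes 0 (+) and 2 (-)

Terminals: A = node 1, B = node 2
Nodal analysis, taking node 2 as the 0 V reference.
Source V1 fixes V_0 = 10 V.
KCL at each unknown node (sum of currents leaving = 0; resistances in Ω):
  Node 1: (V_1 - 10)/1.8 + (V_1 - 0)/13 = 0
Collecting terms: 0.6325 × V_1 = 5.556  =>  V_1 = 8.784 V
The requested potential is V_1 = 8.784 V.

Final answer: V_1 = 8.784 V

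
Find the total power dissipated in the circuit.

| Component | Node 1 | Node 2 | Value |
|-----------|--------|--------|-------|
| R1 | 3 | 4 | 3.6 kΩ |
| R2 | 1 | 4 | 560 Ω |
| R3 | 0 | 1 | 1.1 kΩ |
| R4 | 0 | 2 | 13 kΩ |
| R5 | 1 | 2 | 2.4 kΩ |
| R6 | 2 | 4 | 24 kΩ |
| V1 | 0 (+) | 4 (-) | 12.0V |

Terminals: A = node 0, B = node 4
Nodal analysis, taking node 4 as the 0 V reference.
Source V1 fixes V_0 = 12 V.
KCL at each unknown node (sum of currents leaving = 0; resistances in Ω):
  Node 1: (V_1 - 0)/560 + (V_1 - 12)/1100 + (V_1 - V_2)/2400 = 0
  Node 2: (V_2 - 12)/13000 + (V_2 - V_1)/2400 + (V_2 - 0)/24000 = 0
  Node 3: (V_3 - 0)/3600 = 0
Collecting terms (coefficients in siemens):
  0.003111·V_1 - 0.0004167·V_2 = 0.01091
  0.0005353·V_2 - 0.0004167·V_1 = 0.0009231
  0.0002778·V_3 = 0
Solving these 3 simultaneous equations (Gaussian elimination) gives:
  V_1 = 4.172 V, V_2 = 4.972 V, V_3 = 0 V
Power in each resistor, P = (ΔV)²/R:
  P_R1 = (0 - 0)²/3600 = 0 W
  P_R2 = (4.172 - 0)²/560 = 0.03108 W
  P_R3 = (12 - 4.172)²/1100 = 0.05571 W
  P_R4 = (12 - 4.972)²/13000 = 0.003799 W
  P_R5 = (4.172 - 4.972)²/2400 = 0.0002668 W
  P_R6 = (4.972 - 0)²/24000 = 0.00103 W
P_total = P_R1 + P_R2 + P_R3 + P_R4 + P_R5 + P_R6 = 0.09188 W

Final answer: 0.09188 W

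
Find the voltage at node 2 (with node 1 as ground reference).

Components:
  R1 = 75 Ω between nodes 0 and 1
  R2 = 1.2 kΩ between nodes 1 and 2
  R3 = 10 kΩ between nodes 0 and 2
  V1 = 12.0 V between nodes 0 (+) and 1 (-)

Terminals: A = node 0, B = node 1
Nodal analysis, taking node 1 as the 0 V reference.
Source V1 fixes V_0 = 12 V.
KCL at each unknown node (sum of currents leaving = 0; resistances in Ω):
  Node 2: (V_2 - 0)/1200 + (V_2 - 12)/10000 = 0
Collecting terms: 0.0009333 × V_2 = 0.0012  =>  V_2 = 1.286 V
The requested potential is V_2 = 1.286 V.

Final answer: V_2 = 1.286 V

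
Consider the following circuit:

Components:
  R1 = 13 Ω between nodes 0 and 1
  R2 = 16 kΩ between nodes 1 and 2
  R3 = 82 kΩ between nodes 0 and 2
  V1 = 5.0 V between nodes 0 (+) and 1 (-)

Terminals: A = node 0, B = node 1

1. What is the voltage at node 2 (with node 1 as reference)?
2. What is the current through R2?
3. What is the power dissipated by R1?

Nodal analysis, taking node 1 as the 0 V reference.
Source V1 fixes V_0 = 5 V.
KCL at each unknown node (sum of currents leaving = 0; resistances in Ω):
  Node 2: (V_2 - 0)/16000 + (V_2 - 5)/82000 = 0
Collecting terms: 0.0000747 × V_2 = 0.00006098  =>  V_2 = 0.8163 V
Part 1:
  Read off the nodal solution: V_2 = 0.8163 V
Part 2:
  I_R2 = (V_1 - V_2)/R2 = (0 - 0.8163)/16000 = -0.00005102 A
  Magnitude: I_R2 = 0.00005102 A
Part 3:
  I_R1 = (V_0 - V_1)/R1 = (5 - 0)/13 = 0.3846 A
  P_R1 = I_R1² × R1 = (0.3846)² × 13 = 1.923 W

Final answers:
1. V_2 = 0.8163 V
2. I_R2 = 5.102e-05 A
3. P_R1 = 1.923 W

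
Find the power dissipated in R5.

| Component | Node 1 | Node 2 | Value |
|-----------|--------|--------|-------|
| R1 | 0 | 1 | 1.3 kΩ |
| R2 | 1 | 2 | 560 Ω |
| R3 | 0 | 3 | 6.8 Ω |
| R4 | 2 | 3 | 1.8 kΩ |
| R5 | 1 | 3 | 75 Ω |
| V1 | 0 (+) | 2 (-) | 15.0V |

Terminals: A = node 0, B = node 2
Nodal analysis, taking node 2 as the 0 V reference.
Source V1 fixes V_0 = 15 V.
KCL at each unknown node (sum of currents leaving = 0; resistances in Ω):
  Node 1: (V_1 - 15)/1300 + (V_1 - 0)/560 + (V_1 - V_3)/75 = 0
  Node 3: (V_3 - 15)/6.8 + (V_3 - 0)/1800 + (V_3 - V_1)/75 = 0
Collecting terms (coefficients in siemens):
  0.01589·V_1 - 0.01333·V_3 = 0.01154
  0.1609·V_3 - 0.01333·V_1 = 2.206
Determinant D = (0.01589)(0.1609) - (-0.01333)(-0.01333) = 0.002379
V_1 = [(0.01154)(0.1609) - (-0.01333)(2.206)]/D = 13.14 V
V_3 = [(0.01589)(2.206) - (0.01154)(-0.01333)]/D = 14.79 V
I_R5 = (V_1 - V_3)/R5 = (13.14 - 14.79)/75 = -0.02204 A
P_R5 = I_R5² × R5 = (-0.02204)² × 75 = 0.03642 W

Final answer: 0.03642 W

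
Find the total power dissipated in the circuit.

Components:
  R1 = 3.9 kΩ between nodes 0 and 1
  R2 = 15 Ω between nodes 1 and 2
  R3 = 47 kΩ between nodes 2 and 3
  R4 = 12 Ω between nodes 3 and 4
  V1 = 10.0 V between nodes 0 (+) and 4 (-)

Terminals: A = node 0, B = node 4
Nodal analysis, taking node 4 as the 0 V reference.
Source V1 fixes V_0 = 10 V.
KCL at each unknown node (sum of currents leaving = 0; resistances in Ω):
  Node 1: (V_1 - 10)/3900 + (V_1 - V_2)/15 = 0
  Node 2: (V_2 - V_1)/15 + (V_2 - V_3)/47000 = 0
  Node 3: (V_3 - V_2)/47000 + (V_3 - 0)/12 = 0
Collecting terms (coefficients in siemens):
  0.06692·V_1 - 0.06667·V_2 = 0.002564
  0.06669·V_2 - 0.06667·V_1 - 0.00002128·V_3 = 0
  0.08335·V_3 - 0.00002128·V_2 = 0
Solving these 3 simultaneous equations (Gaussian elimination) gives:
  V_1 = 9.234 V, V_2 = 9.231 V, V_3 = 0.002356 V
Power in each resistor, P = (ΔV)²/R:
  P_R1 = (10 - 9.234)²/3900 = 0.0001504 W
  P_R2 = (9.234 - 9.231)²/15 = 0.0000005784 W
  P_R3 = (9.231 - 0.002356)²/47000 = 0.001812 W
  P_R4 = (0.002356 - 0)²/12 = 0.0000004627 W
P_total = P_R1 + P_R2 + P_R3 + P_R4 = 0.001964 W

Final answer: 0.001964 W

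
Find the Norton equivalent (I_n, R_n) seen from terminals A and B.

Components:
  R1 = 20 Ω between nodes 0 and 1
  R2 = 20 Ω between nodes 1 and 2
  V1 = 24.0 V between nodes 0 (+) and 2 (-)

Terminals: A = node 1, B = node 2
Find the Thévenin equivalent first; then I_n = V_th/R_th and R_n = R_th.
Step 1 — V_th is the open-circuit voltage V_A - V_B (nothing connected across the terminals).
Nodal analysis, taking node 2 as the 0 V reference.
Source V1 fixes V_0 = 24 V.
KCL at each unknown node (sum of currents leaving = 0; resistances in Ω):
  Node 1: (V_1 - 24)/20 + (V_1 - 0)/20 = 0
Collecting terms: 0.1 × V_1 = 1.2  =>  V_1 = 12 V
V_th = V_1 - V_2 = 12 - 0 = 12 V
Step 2 — R_th: zero the source — replace V1 by a short circuit (node 2 merges into node 0) — and find the resistance seen between A (node 1) and B (node 0).
Reduce the network between node 1 (A) and node 0 (B) by series/parallel combination:
  Rp1 = R1 ‖ R2 (parallel, both between nodes 0 and 1) = 1/(1/20 + 1/20) = 10 Ω
R_th = 10 Ω
I_n = V_th/R_th = 12/10 = 1.2 A, and R_n = R_th = 10 Ω

Final answer: I_n = 1.2 A, R_n = 10 Ω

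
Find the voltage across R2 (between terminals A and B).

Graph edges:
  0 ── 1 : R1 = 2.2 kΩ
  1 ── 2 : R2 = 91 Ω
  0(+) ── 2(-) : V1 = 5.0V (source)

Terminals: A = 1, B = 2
R1 and R2 are in series across V1 (node 0 → node 1 → node 2), and the output A–B is taken across R2, so this is a voltage divider.
Series current: I = V1/(R1 + R2) = 5/(2200 + 91) = 5/2291 = 0.002182 A
V_R2 = I × R2 = V1 × R2/(R1 + R2) = 5 × 91/2291 = 0.1986 V

Final answer: 0.1986 V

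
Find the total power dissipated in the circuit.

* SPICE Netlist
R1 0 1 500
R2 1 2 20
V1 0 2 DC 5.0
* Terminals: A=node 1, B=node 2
Nodal analysis, taking node 2 as the 0 V reference.
Source V1 fixes V_0 = 5 V.
KCL at each unknown node (sum of currents leaving = 0; resistances in Ω):
  Node 1: (V_1 - 5)/500 + (V_1 - 0)/20 = 0
Collecting terms: 0.052 × V_1 = 0.01  =>  V_1 = 0.1923 V
Power in each resistor, P = (ΔV)²/R:
  P_R1 = (5 - 0.1923)²/500 = 0.04623 W
  P_R2 = (0.1923 - 0)²/20 = 0.001849 W
P_total = P_R1 + P_R2 = 0.04808 W

Final answer: 0.04808 W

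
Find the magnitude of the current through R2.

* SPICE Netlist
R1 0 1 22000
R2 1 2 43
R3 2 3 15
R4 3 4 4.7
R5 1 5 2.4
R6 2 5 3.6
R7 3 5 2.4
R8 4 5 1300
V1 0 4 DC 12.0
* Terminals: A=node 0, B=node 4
Nodal analysis, taking node 4 as the 0 V reference.
Source V1 fixes V_0 = 12 V.
KCL at each unknown node (sum of currents leaving = 0; resistances in Ω):
  Node 1: (V_1 - 12)/22000 + (V_1 - V_2)/43 + (V_1 - V_5)/2.4 = 0
  Node 2: (V_2 - V_1)/43 + (V_2 - V_3)/15 + (V_2 - V_5)/3.6 = 0
  Node 3: (V_3 - V_2)/15 + (V_3 - 0)/4.7 + (V_3 - V_5)/2.4 = 0
  Node 5: (V_5 - V_1)/2.4 + (V_5 - V_2)/3.6 + (V_5 - V_3)/2.4 + (V_5 - 0)/1300 = 0
Collecting terms (coefficients in siemens):
  0.44·V_1 - 0.02326·V_2 - 0.4167·V_5 = 0.0005455
  0.3677·V_2 - 0.02326·V_1 - 0.06667·V_3 - 0.2778·V_5 = 0
  0.6961·V_3 - 0.06667·V_2 - 0.4167·V_5 = 0
  1.112·V_5 - 0.4167·V_1 - 0.2778·V_2 - 0.4167·V_3 = 0
Solving these 4 simultaneous equations (Gaussian elimination) gives:
  V_1 = 0.004922 V, V_2 = 0.00356 V, V_3 = 0.002549 V, V_5 = 0.003689 V
I_R2 = (V_1 - V_2)/R2 = (0.004922 - 0.00356)/43 = 0.00003166 A
|I_R2| = 0.00003166 A

Final answer: |I_R2| = 3.166e-05 A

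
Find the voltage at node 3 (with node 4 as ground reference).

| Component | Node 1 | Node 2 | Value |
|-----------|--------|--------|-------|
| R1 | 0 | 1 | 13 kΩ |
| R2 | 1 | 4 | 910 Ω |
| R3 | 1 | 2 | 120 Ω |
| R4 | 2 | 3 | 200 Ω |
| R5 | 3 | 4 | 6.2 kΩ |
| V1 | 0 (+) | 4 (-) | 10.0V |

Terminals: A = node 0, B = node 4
Nodal analysis, taking node 4 as the 0 V reference.
Source V1 fixes V_0 = 10 V.
KCL at each unknown node (sum of currents leaving = 0; resistances in Ω):
  Node 1: (V_1 - 10)/13000 + (V_1 - 0)/910 + (V_1 - V_2)/120 = 0
  Node 2: (V_2 - V_1)/120 + (V_2 - V_3)/200 = 0
  Node 3: (V_3 - V_2)/200 + (V_3 - 0)/6200 = 0
Collecting terms (coefficients in siemens):
  0.009509·V_1 - 0.008333·V_2 = 0.0007692
  0.01333·V_2 - 0.008333·V_1 - 0.005·V_3 = 0
  0.005161·V_3 - 0.005·V_2 = 0
Solving these 3 simultaneous equations (Gaussian elimination) gives:
  V_1 = 0.5787 V, V_2 = 0.5681 V, V_3 = 0.5503 V
The requested potential is V_3 = 0.5503 V.

Final answer: V_3 = 0.5503 V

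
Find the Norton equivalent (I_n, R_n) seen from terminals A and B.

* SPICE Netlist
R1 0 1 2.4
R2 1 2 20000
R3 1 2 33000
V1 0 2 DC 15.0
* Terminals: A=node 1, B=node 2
Find the Thévenin equivalent first; then I_n = V_th/R_th and R_n = R_th.
Step 1 — V_th is the open-circuit voltage V_A - V_B (nothing connected across the terminals).
Nodal analysis, taking node 2 as the 0 V reference.
Source V1 fixes V_0 = 15 V.
KCL at each unknown node (sum of currents leaving = 0; resistances in Ω):
  Node 1: (V_1 - 15)/2.4 + (V_1 - 0)/20000 + (V_1 - 0)/33000 = 0
Collecting terms: 0.4167 × V_1 = 6.25  =>  V_1 = 15 V
V_th = V_1 - V_2 = 15 - 0 = 15 V
Step 2 — R_th: zero the source — replace V1 by a short circuit (node 2 merges into node 0) — and find the resistance seen between A (node 1) and B (node 0).
Reduce the network between node 1 (A) and node 0 (B) by series/parallel combination:
  Rp1 = R1 ‖ R2 ‖ R3 (parallel, all between nodes 0 and 1) = 1/(1/2.4 + 1/20000 + 1/33000) = 2.4 Ω
R_th = 2.4 Ω
I_n = V_th/R_th = 15/2.4 = 6.25 A, and R_n = R_th = 2.4 Ω

Final answer: I_n = 6.25 A, R_n = 2.4 Ω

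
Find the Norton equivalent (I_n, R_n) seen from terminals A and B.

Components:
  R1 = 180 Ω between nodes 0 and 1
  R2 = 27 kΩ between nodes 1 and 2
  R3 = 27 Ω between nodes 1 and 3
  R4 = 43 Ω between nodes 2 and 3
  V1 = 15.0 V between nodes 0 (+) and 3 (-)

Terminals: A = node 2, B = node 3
Find the Thévenin equivalent first; then I_n = V_th/R_th and R_n = R_th.
Step 1 — V_th is the open-circuit voltage V_A - V_B (nothing connected across the terminals).
Nodal analysis, taking node 3 as the 0 V reference.
Source V1 fixes V_0 = 15 V.
KCL at each unknown node (sum of currents leaving = 0; resistances in Ω):
  Node 1: (V_1 - 15)/180 + (V_1 - V_2)/27000 + (V_1 - 0)/27 = 0
  Node 2: (V_2 - V_1)/27000 + (V_2 - 0)/43 = 0
Collecting terms (coefficients in siemens):
  0.04263·V_1 - 0.00003704·V_2 = 0.08333
  0.02329·V_2 - 0.00003704·V_1 = 0
Determinant D = (0.04263)(0.02329) - (-0.00003704)(-0.00003704) = 0.000993
V_1 = [(0.08333)(0.02329) - (-0.00003704)(0)]/D = 1.955 V
V_2 = [(0.04263)(0) - (0.08333)(-0.00003704)]/D = 0.003108 V
V_th = V_2 - V_3 = 0.003108 - 0 = 0.003108 V
Step 2 — R_th: zero the source — replace V1 by a short circuit (node 3 merges into node 0) — and find the resistance seen between A (node 2) and B (node 0).
Reduce the network between node 2 (A) and node 0 (B) by series/parallel combination:
  Rp1 = R1 ‖ R3 (parallel, both between nodes 0 and 1) = 1/(1/180 + 1/27) = 23.48 Ω
  Rs1 = R2 + Rp1 (series, joined only at node 1) = 27000 + 23.48 = 27020 Ω
  Rp2 = R4 ‖ Rs1 (parallel, both between nodes 0 and 2) = 1/(1/43 + 1/27020) = 42.93 Ω
R_th = 42.93 Ω
I_n = V_th/R_th = 0.003108/42.93 = 0.0000724 A, and R_n = R_th = 42.93 Ω

Final answer: I_n = 7.24e-05 A, R_n = 42.93 Ω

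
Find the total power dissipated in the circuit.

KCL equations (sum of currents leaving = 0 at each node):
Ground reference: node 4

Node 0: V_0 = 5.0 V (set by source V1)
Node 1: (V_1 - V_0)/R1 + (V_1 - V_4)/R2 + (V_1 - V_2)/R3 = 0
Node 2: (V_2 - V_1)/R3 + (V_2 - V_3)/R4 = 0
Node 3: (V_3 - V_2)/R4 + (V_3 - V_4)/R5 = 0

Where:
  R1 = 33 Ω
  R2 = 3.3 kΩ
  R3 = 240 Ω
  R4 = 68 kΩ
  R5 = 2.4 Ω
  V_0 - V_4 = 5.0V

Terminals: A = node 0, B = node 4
Nodal analysis, taking node 4 as the 0 V reference.
Source V1 fixes V_0 = 5 V.
KCL at each unknown node (sum of currents leaving = 0; resistances in Ω):
  Node 1: (V_1 - 5)/33 + (V_1 - 0)/3300 + (V_1 - V_2)/240 = 0
  Node 2: (V_2 - V_1)/240 + (V_2 - V_3)/68000 = 0
  Node 3: (V_3 - V_2)/68000 + (V_3 - 0)/2.4 = 0
Collecting terms (coefficients in siemens):
  0.03477·V_1 - 0.004167·V_2 = 0.1515
  0.004181·V_2 - 0.004167·V_1 - 0.00001471·V_3 = 0
  0.4167·V_3 - 0.00001471·V_2 = 0
Solving these 3 simultaneous equations (Gaussian elimination) gives:
  V_1 = 4.948 V, V_2 = 4.931 V, V_3 = 0.000174 V
Power in each resistor, P = (ΔV)²/R:
  P_R1 = (5 - 4.948)²/33 = 0.00008154 W
  P_R2 = (4.948 - 0)²/3300 = 0.007419 W
  P_R3 = (4.948 - 4.931)²/240 = 0.000001262 W
  P_R4 = (4.931 - 0.000174)²/68000 = 0.0003575 W
  P_R5 = (0.000174 - 0)²/2.4 = 0.00000001262 W
P_total = P_R1 + P_R2 + P_R3 + P_R4 + P_R5 = 0.00786 W

Final answer: 0.00786 W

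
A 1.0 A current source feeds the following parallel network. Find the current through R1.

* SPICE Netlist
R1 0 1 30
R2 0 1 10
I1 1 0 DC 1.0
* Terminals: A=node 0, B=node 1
All resistors sit directly between nodes 0 and 1, so they are in parallel and share one voltage V; the full source current 1 A splits among them.
1/R_par = 1/30 + 1/10 = 0.1333 S  =>  R_par = 7.5 Ω
V = I × R_par = 1 × 7.5 = 7.5 V
I_R1 = V/R1 = 7.5/30 = 0.25 A

Final answer: 0.25 A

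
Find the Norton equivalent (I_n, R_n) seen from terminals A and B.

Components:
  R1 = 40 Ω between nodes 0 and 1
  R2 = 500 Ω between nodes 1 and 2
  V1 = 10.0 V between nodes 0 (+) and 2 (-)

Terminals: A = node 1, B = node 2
Find the Thévenin equivalent first; then I_n = V_th/R_th and R_n = R_th.
Step 1 — V_th is the open-circuit voltage V_A - V_B (nothing connected across the terminals).
Nodal analysis, taking node 2 as the 0 V reference.
Source V1 fixes V_0 = 10 V.
KCL at each unknown node (sum of currents leaving = 0; resistances in Ω):
  Node 1: (V_1 - 10)/40 + (V_1 - 0)/500 = 0
Collecting terms: 0.027 × V_1 = 0.25  =>  V_1 = 9.259 V
V_th = V_1 - V_2 = 9.259 - 0 = 9.259 V
Step 2 — R_th: zero the source — replace V1 by a short circuit (node 2 merges into node 0) — and find the resistance seen between A (node 1) and B (node 0).
Reduce the network between node 1 (A) and node 0 (B) by series/parallel combination:
  Rp1 = R1 ‖ R2 (parallel, both between nodes 0 and 1) = 1/(1/40 + 1/500) = 37.04 Ω
R_th = 37.04 Ω
I_n = V_th/R_th = 9.259/37.04 = 0.25 A, and R_n = R_th = 37.04 Ω

Final answer: I_n = 0.25 A, R_n = 37.04 Ω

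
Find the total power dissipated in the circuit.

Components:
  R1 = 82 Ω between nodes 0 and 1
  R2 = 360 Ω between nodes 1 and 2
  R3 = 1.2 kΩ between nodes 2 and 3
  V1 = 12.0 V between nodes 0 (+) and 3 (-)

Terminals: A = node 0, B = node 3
Nodal analysis, taking node 3 as the 0 V reference.
Source V1 fixes V_0 = 12 V.
KCL at each unknown node (sum of currents leaving = 0; resistances in Ω):
  Node 1: (V_1 - 12)/82 + (V_1 - V_2)/360 = 0
  Node 2: (V_2 - V_1)/360 + (V_2 - 0)/1200 = 0
Collecting terms (coefficients in siemens):
  0.01497·V_1 - 0.002778·V_2 = 0.1463
  0.003611·V_2 - 0.002778·V_1 = 0
Determinant D = (0.01497)(0.003611) - (-0.002778)(-0.002778) = 0.00004635
V_1 = [(0.1463)(0.003611) - (-0.002778)(0)]/D = 11.4 V
V_2 = [(0.01497)(0) - (0.1463)(-0.002778)]/D = 8.77 V
Power in each resistor, P = (ΔV)²/R:
  P_R1 = (12 - 11.4)²/82 = 0.00438 W
  P_R2 = (11.4 - 8.77)²/360 = 0.01923 W
  P_R3 = (8.77 - 0)²/1200 = 0.06409 W
P_total = P_R1 + P_R2 + P_R3 = 0.0877 W

Final answer: 0.0877 W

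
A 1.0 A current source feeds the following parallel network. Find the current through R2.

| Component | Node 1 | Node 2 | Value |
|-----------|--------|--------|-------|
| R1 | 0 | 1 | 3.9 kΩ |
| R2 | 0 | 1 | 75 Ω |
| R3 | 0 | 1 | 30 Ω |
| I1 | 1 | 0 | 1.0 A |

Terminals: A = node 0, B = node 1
All resistors sit directly between nodes 0 and 1, so they are in parallel and share one voltage V; the full source current 1 A splits among them.
1/R_par = 1/3900 + 1/75 + 1/30 = 0.04692 S  =>  R_par = 21.31 Ω
V = I × R_par = 1 × 21.31 = 21.31 V
I_R2 = V/R2 = 21.31/75 = 0.2842 A

Final answer: 0.2842 A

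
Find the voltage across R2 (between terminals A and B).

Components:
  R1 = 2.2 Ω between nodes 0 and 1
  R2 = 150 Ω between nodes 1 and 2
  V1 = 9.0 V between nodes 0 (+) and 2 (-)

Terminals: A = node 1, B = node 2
R1 and R2 are in series across V1 (node 0 → node 1 → node 2), and the output A–B is taken across R2, so this is a voltage divider.
Series current: I = V1/(R1 + R2) = 9/(2.2 + 150) = 9/152.2 = 0.05913 A
V_R2 = I × R2 = V1 × R2/(R1 + R2) = 9 × 150/152.2 = 8.87 V

Final answer: 8.87 V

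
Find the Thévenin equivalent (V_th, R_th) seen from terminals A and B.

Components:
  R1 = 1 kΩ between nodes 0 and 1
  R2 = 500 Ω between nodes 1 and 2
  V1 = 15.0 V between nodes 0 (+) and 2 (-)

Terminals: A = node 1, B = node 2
Step 1 — V_th is the open-circuit voltage V_A - V_B (nothing connected across the terminals).
Nodal analysis, taking node 2 as the 0 V reference.
Source V1 fixes V_0 = 15 V.
KCL at each unknown node (sum of currents leaving = 0; resistances in Ω):
  Node 1: (V_1 - 15)/1000 + (V_1 - 0)/500 = 0
Collecting terms: 0.003 × V_1 = 0.015  =>  V_1 = 5 V
V_th = V_1 - V_2 = 5 - 0 = 5 V
Step 2 — R_th: zero the source — replace V1 by a short circuit (node 2 merges into node 0) — and find the resistance seen between A (node 1) and B (node 0).
Reduce the network between node 1 (A) and node 0 (B) by series/parallel combination:
  Rp1 = R1 ‖ R2 (parallel, both between nodes 0 and 1) = 1/(1/1000 + 1/500) = 333.3 Ω
R_th = 333.3 Ω

Final answer: V_th = 5 V, R_th = 333.3 Ω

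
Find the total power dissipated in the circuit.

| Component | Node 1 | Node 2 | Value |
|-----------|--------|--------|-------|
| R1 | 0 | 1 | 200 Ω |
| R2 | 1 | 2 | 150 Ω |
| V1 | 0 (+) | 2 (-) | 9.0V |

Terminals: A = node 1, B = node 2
Nodal analysis, taking node 2 as the 0 V reference.
Source V1 fixes V_0 = 9 V.
KCL at each unknown node (sum of currents leaving = 0; resistances in Ω):
  Node 1: (V_1 - 9)/200 + (V_1 - 0)/150 = 0
Collecting terms: 0.01167 × V_1 = 0.045  =>  V_1 = 3.857 V
Power in each resistor, P = (ΔV)²/R:
  P_R1 = (9 - 3.857)²/200 = 0.1322 W
  P_R2 = (3.857 - 0)²/150 = 0.09918 W
P_total = P_R1 + P_R2 = 0.2314 W

Final answer: 0.2314 W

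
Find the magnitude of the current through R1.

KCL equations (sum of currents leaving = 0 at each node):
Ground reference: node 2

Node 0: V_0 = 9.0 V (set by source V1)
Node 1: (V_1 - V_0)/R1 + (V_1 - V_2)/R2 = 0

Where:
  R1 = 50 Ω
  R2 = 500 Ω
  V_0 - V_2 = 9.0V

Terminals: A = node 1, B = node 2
Nodal analysis, taking node 2 as the 0 V reference.
Source V1 fixes V_0 = 9 V.
KCL at each unknown node (sum of currents leaving = 0; resistances in Ω):
  Node 1: (V_1 - 9)/50 + (V_1 - 0)/500 = 0
Collecting terms: 0.022 × V_1 = 0.18  =>  V_1 = 8.182 V
I_R1 = (V_0 - V_1)/R1 = (9 - 8.182)/50 = 0.01636 A
|I_R1| = 0.01636 A

Final answer: |I_R1| = 0.01636 A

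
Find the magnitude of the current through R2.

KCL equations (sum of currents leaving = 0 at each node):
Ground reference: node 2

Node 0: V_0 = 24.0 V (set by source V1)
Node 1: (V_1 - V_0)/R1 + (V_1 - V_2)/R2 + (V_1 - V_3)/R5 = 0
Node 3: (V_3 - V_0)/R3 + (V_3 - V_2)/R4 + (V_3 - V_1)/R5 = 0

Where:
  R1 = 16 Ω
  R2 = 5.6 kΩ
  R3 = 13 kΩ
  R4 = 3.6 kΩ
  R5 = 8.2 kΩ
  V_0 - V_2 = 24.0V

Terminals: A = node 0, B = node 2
Nodal analysis, taking node 2 as the 0 V reference.
Source V1 fixes V_0 = 24 V.
KCL at each unknown node (sum of currents leaving = 0; resistances in Ω):
  Node 1: (V_1 - 24)/16 + (V_1 - 0)/5600 + (V_1 - V_3)/8200 = 0
  Node 3: (V_3 - 24)/13000 + (V_3 - 0)/3600 + (V_3 - V_1)/8200 = 0
Collecting terms (coefficients in siemens):
  0.0628·V_1 - 0.000122·V_3 = 1.5
  0.0004767·V_3 - 0.000122·V_1 = 0.001846
Determinant D = (0.0628)(0.0004767) - (-0.000122)(-0.000122) = 0.00002992
V_1 = [(1.5)(0.0004767) - (-0.000122)(0.001846)]/D = 23.9 V
V_3 = [(0.0628)(0.001846) - (1.5)(-0.000122)]/D = 9.989 V
I_R2 = (V_1 - V_2)/R2 = (23.9 - 0)/5600 = 0.004269 A
|I_R2| = 0.004269 A

Final answer: |I_R2| = 0.004269 A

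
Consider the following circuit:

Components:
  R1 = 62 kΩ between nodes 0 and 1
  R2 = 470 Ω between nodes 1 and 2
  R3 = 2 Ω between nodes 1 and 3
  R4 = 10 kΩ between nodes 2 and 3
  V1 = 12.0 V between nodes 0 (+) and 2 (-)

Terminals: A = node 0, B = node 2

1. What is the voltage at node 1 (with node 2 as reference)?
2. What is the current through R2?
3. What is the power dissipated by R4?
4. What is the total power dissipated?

Nodal analysis, taking node 2 as the 0 V reference.
Source V1 fixes V_0 = 12 V.
KCL at each unknown node (sum of currents leaving = 0; resistances in Ω):
  Node 1: (V_1 - 12)/62000 + (V_1 - 0)/470 + (V_1 - V_3)/2 = 0
  Node 3: (V_3 - V_1)/2 + (V_3 - 0)/10000 = 0
Collecting terms (coefficients in siemens):
  0.5021·V_1 - 0.5·V_3 = 0.0001935
  0.5001·V_3 - 0.5·V_1 = 0
Determinant D = (0.5021)(0.5001) - (-0.5)(-0.5) = 0.001122
V_1 = [(0.0001935)(0.5001) - (-0.5)(0)]/D = 0.08626 V
V_3 = [(0.5021)(0) - (0.0001935)(-0.5)]/D = 0.08624 V
Part 1:
  Read off the nodal solution: V_1 = 0.08626 V
Part 2:
  I_R2 = (V_1 - V_2)/R2 = (0.08626 - 0)/470 = 0.0001835 A
  Magnitude: I_R2 = 0.0001835 A
Part 3:
  I_R4 = (V_2 - V_3)/R4 = (0 - 0.08624)/10000 = -0.000008624 A
  P_R4 = I_R4² × R4 = (-0.000008624)² × 10000 = 0.0000007438 W
Part 4:
  Power in each resistor, P = (ΔV)²/R:
    P_R1 = (12 - 0.08626)²/62000 = 0.002289 W
    P_R2 = (0.08626 - 0)²/470 = 0.00001583 W
    P_R3 = (0.08626 - 0.08624)²/2 = 0.0000000001488 W
    P_R4 = (0 - 0.08624)²/10000 = 0.0000007438 W
  P_total = P_R1 + P_R2 + P_R3 + P_R4 = 0.002306 W

Final answers:
1. V_1 = 0.08626 V
2. I_R2 = 0.0001835 A
3. P_R4 = 7.438e-07 W
4. P_total = 0.002306 W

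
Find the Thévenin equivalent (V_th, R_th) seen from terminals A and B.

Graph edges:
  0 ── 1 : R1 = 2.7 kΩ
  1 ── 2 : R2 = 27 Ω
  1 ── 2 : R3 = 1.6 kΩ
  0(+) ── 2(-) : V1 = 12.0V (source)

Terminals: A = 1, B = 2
Step 1 — V_th is the open-circuit voltage V_A - V_B (nothing connected across the terminals).
Nodal analysis, taking node 2 as the 0 V reference.
Source V1 fixes V_0 = 12 V.
KCL at each unknown node (sum of currents leaving = 0; resistances in Ω):
  Node 1: (V_1 - 12)/2700 + (V_1 - 0)/27 + (V_1 - 0)/1600 = 0
Collecting terms: 0.03803 × V_1 = 0.004444  =>  V_1 = 0.1169 V
V_th = V_1 - V_2 = 0.1169 - 0 = 0.1169 V
Step 2 — R_th: zero the source — replace V1 by a short circuit (node 2 merges into node 0) — and find the resistance seen between A (node 1) and B (node 0).
Reduce the network between node 1 (A) and node 0 (B) by series/parallel combination:
  Rp1 = R1 ‖ R2 ‖ R3 (parallel, all between nodes 0 and 1) = 1/(1/2700 + 1/27 + 1/1600) = 26.29 Ω
R_th = 26.29 Ω

Final answer: V_th = 0.1169 V, R_th = 26.29 Ω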